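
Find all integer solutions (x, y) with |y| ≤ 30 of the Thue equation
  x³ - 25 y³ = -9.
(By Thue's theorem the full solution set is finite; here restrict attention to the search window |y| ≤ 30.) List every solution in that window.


The equation is x³ - 25y³ = -9. For fixed y, x³ = 25·y³ − 9, so a solution requires the RHS to be a perfect cube.
Strategy: iterate y from -30 to 30, compute RHS = 25·y³ − 9, and check whether it is a (positive or negative) perfect cube.
Check small values of y:
  y = 0: RHS = -9 is not a perfect cube.
  y = 1: RHS = 16 is not a perfect cube.
  y = -1: RHS = -34 is not a perfect cube.
  y = 2: RHS = 191 is not a perfect cube.
  y = -2: RHS = -209 is not a perfect cube.
  y = 3: RHS = 666 is not a perfect cube.
  y = -3: RHS = -684 is not a perfect cube.
Continuing the search up to |y| = 30 finds no solutions either.
No (x, y) in the scanned range satisfies the equation.

No integer solutions with |y| ≤ 30.


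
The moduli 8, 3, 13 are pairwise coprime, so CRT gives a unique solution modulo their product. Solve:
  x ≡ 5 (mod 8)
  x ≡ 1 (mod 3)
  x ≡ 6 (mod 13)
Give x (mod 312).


Moduli 8, 3, 13 are pairwise coprime; by CRT there is a unique solution modulo M = 8 · 3 · 13 = 312.
Solve pairwise, accumulating the modulus:
  Start with x ≡ 5 (mod 8).
  Combine with x ≡ 1 (mod 3): since gcd(8, 3) = 1, we get a unique residue mod 24.
    Write x = 5 + 8·t and substitute into x ≡ 1 (mod 3): 8·t ≡ 1 − 5 = -4 (mod 3).
    Reduce coefficients mod 3: 2·t ≡ 2 (mod 3).
    The inverse of 2 mod 3 is 2 (since 2·2 = 4 = 1·3 + 1), so t ≡ 2·2 = 4 ≡ 1 (mod 3).
    Then x = 5 + 8·1 = 13, valid modulo lcm(8, 3) = 24: x ≡ 13 (mod 24).
  Combine with x ≡ 6 (mod 13): since gcd(24, 13) = 1, we get a unique residue mod 312.
    Write x = 13 + 24·t and substitute into x ≡ 6 (mod 13): 24·t ≡ 6 − 13 = -7 (mod 13).
    Reduce coefficients mod 13: 11·t ≡ 6 (mod 13).
    The inverse of 11 mod 13 is 6 (since 11·6 = 66 = 5·13 + 1), so t ≡ 6·6 = 36 ≡ 10 (mod 13).
    Then x = 13 + 24·10 = 253, valid modulo lcm(24, 13) = 312: x ≡ 253 (mod 312).
Verify: 253 mod 8 = 5 ✓, 253 mod 3 = 1 ✓, 253 mod 13 = 6 ✓.

x ≡ 253 (mod 312).


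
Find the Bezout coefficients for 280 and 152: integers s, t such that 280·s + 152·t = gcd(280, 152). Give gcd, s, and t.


Euclidean algorithm on (280, 152) — divide until remainder is 0:
  280 = 1 · 152 + 128
  152 = 1 · 128 + 24
  128 = 5 · 24 + 8
  24 = 3 · 8 + 0
gcd(280, 152) = 8.
Track Bezout coefficients alongside the remainders: start with r₀ = 280 = a·1 + b·0 (s = 1, t = 0) and r₁ = 152 = a·0 + b·1 (s = 0, t = 1); each new remainder r_{k+1} = r_{k-1} − q_k·r_k inherits s_{k+1} = s_{k-1} − q_k·s_k, t_{k+1} = t_{k-1} − q_k·t_k, so r_k = a·s_k + b·t_k at every step:
  q = 1: r = 128, s = 1 − 1·0 = 1, t = 0 − 1·1 = -1  (check: 280·1 + 152·(-1) = 128)
  q = 1: r = 24, s = 0 − 1·1 = -1, t = 1 − 1·(-1) = 2  (check: 280·(-1) + 152·2 = 24)
  q = 5: r = 8, s = 1 − 5·(-1) = 6, t = -1 − 5·2 = -11  (check: 280·6 + 152·(-11) = 8)
The row with r = 8 (the gcd) gives the Bezout coefficients s = 6, t = -11.
Result: 280 · (6) + 152 · (-11) = 8.

gcd(280, 152) = 8; s = 6, t = -11 (check: 280·6 + 152·(-11) = 8).


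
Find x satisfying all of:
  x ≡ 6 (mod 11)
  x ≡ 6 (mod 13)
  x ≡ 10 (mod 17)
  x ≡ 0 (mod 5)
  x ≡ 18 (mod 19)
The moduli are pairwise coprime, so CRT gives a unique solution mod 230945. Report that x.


Product of moduli M = 11 · 13 · 17 · 5 · 19 = 230945.
Merge one congruence at a time:
  Start: x ≡ 6 (mod 11).
  Combine with x ≡ 6 (mod 13); new modulus lcm = 143.
    Write x = 6 + 11·t and substitute into x ≡ 6 (mod 13): 11·t ≡ 6 − 6 = 0 (mod 13).
    The inverse of 11 mod 13 is 6 (since 11·6 = 66 = 5·13 + 1), so t ≡ 6·0 = 0 ≡ 0 (mod 13).
    Then x = 6 + 11·0 = 6, valid modulo lcm(11, 13) = 143: x ≡ 6 (mod 143).
  Combine with x ≡ 10 (mod 17); new modulus lcm = 2431.
    Write x = 6 + 143·t and substitute into x ≡ 10 (mod 17): 143·t ≡ 10 − 6 = 4 (mod 17).
    Reduce coefficients mod 17: 7·t ≡ 4 (mod 17).
    The inverse of 7 mod 17 is 5 (since 7·5 = 35 = 2·17 + 1), so t ≡ 5·4 = 20 ≡ 3 (mod 17).
    Then x = 6 + 143·3 = 435, valid modulo lcm(143, 17) = 2431: x ≡ 435 (mod 2431).
  Combine with x ≡ 0 (mod 5); new modulus lcm = 12155.
    Write x = 435 + 2431·t and substitute into x ≡ 0 (mod 5): 2431·t ≡ 0 − 435 = -435 (mod 5).
    Reduce coefficients mod 5: 1·t ≡ 0 (mod 5).
    So t ≡ 0 (mod 5).
    Then x = 435 + 2431·0 = 435, valid modulo lcm(2431, 5) = 12155: x ≡ 435 (mod 12155).
  Combine with x ≡ 18 (mod 19); new modulus lcm = 230945.
    Write x = 435 + 12155·t and substitute into x ≡ 18 (mod 19): 12155·t ≡ 18 − 435 = -417 (mod 19).
    Reduce coefficients mod 19: 14·t ≡ 1 (mod 19).
    The inverse of 14 mod 19 is 15 (since 14·15 = 210 = 11·19 + 1), so t ≡ 15·1 = 15 ≡ 15 (mod 19).
    Then x = 435 + 12155·15 = 182760, valid modulo lcm(12155, 19) = 230945: x ≡ 182760 (mod 230945).
Verify against each original: 182760 mod 11 = 6, 182760 mod 13 = 6, 182760 mod 17 = 10, 182760 mod 5 = 0, 182760 mod 19 = 18.

x ≡ 182760 (mod 230945).


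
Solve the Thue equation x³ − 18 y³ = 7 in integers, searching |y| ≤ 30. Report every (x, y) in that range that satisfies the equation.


The equation is x³ - 18y³ = 7. For fixed y, x³ = 18·y³ + 7, so a solution requires the RHS to be a perfect cube.
Strategy: iterate y from -30 to 30, compute RHS = 18·y³ + 7, and check whether it is a (positive or negative) perfect cube.
Check small values of y:
  y = 0: RHS = 7 is not a perfect cube.
  y = 1: RHS = 25 is not a perfect cube.
  y = -1: RHS = -11 is not a perfect cube.
  y = 2: RHS = 151 is not a perfect cube.
  y = -2: RHS = -137 is not a perfect cube.
  y = 3: RHS = 493 is not a perfect cube.
  y = -3: RHS = -479 is not a perfect cube.
Continuing the search up to |y| = 30 finds no solutions either.
No (x, y) in the scanned range satisfies the equation.

No integer solutions with |y| ≤ 30.


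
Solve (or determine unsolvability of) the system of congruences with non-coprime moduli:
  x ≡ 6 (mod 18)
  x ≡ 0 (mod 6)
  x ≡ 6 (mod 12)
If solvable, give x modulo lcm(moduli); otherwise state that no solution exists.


Moduli 18, 6, 12 are not pairwise coprime, so CRT works modulo lcm(m_i) when all pairwise compatibility conditions hold.
Pairwise compatibility: gcd(m_i, m_j) must divide a_i - a_j for every pair.
Merge one congruence at a time:
  Start: x ≡ 6 (mod 18).
  Combine with x ≡ 0 (mod 6): gcd(18, 6) = 6; 0 - 6 = -6, which IS divisible by 6, so compatible.
    Write x = 6 + 18·t and substitute into x ≡ 0 (mod 6): 18·t ≡ 0 − 6 = -6 (mod 6).
    Divide the congruence (and modulus) by g = 6: 3·t ≡ -1 (mod 1).
    Modulo 1 every t works; take t = 0.
    Then x = 6 + 18·0 = 6, valid modulo lcm(18, 6) = 18: x ≡ 6 (mod 18).
  Combine with x ≡ 6 (mod 12): gcd(18, 12) = 6; 6 - 6 = 0, which IS divisible by 6, so compatible.
    Write x = 6 + 18·t and substitute into x ≡ 6 (mod 12): 18·t ≡ 6 − 6 = 0 (mod 12).
    Divide the congruence (and modulus) by g = 6: 3·t ≡ 0 (mod 2).
    Reduce coefficients mod 2: 1·t ≡ 0 (mod 2).
    So t ≡ 0 (mod 2).
    Then x = 6 + 18·0 = 6, valid modulo lcm(18, 12) = 36: x ≡ 6 (mod 36).
Verify: 6 mod 18 = 6, 6 mod 6 = 0, 6 mod 12 = 6.

x ≡ 6 (mod 36).


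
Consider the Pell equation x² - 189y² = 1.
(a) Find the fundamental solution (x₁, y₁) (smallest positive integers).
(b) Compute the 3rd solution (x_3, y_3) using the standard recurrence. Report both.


Step 1: Find the fundamental solution (x₁, y₁) of x² - 189y² = 1.
  Expand √189 as a continued fraction. a₀ = ⌊√189⌋ = 13; iterate m_{k+1} = d_k·a_k − m_k, d_{k+1} = (189 − m_{k+1}²)/d_k, a_{k+1} = ⌊(a₀ + m_{k+1})/d_{k+1}⌋ (starting m₀ = 0, d₀ = 1), with convergents p_k = a_k·p_{k-1} + p_{k-2}, q_k = a_k·q_{k-1} + q_{k-2} (p₋₁ = 1, q₋₁ = 0):
  k = 0: a₀ = 13; p₀/q₀ = 13/1; p₀² − 189·q₀² = 169 − 189 = -20.
  k = 1: m = 13, d = 20, a = ⌊(13 + 13)/20⌋ = 1; p/q = (1·13 + 1)/(1·1 + 0) = 14/1; p² − 189·q² = 196 − 189 = 7.
  k = 2: m = 7, d = 7, a = ⌊(13 + 7)/7⌋ = 2; p/q = (2·14 + 13)/(2·1 + 1) = 41/3; p² − 189·q² = 1681 − 1701 = -20.
  k = 3: m = 7, d = 20, a = ⌊(13 + 7)/20⌋ = 1; p/q = (1·41 + 14)/(1·3 + 1) = 55/4; p² − 189·q² = 3025 − 3024 = 1.
  The first convergent with p² − 189·q² = 1 gives the fundamental solution (x₁, y₁) = (55, 4).
Step 2: Apply the recurrence (x_{n+1}, y_{n+1}) = (x₁x_n + 189y₁y_n, x₁y_n + y₁x_n) repeatedly.
  From (x_1, y_1) = (55, 4): x_2 = 55·55 + 189·4·4 = 6049; y_2 = 55·4 + 4·55 = 440.
  From (x_2, y_2) = (6049, 440): x_3 = 55·6049 + 189·4·440 = 665335; y_3 = 55·440 + 4·6049 = 48396.
Step 3: Verify x_3² - 189·y_3² = 442670662225 - 442670662224 = 1 (should be 1). ✓

(x_1, y_1) = (55, 4); (x_3, y_3) = (665335, 48396).


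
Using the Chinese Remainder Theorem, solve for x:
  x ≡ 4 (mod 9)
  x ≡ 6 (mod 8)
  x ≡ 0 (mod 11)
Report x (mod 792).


Moduli 9, 8, 11 are pairwise coprime; by CRT there is a unique solution modulo M = 9 · 8 · 11 = 792.
Solve pairwise, accumulating the modulus:
  Start with x ≡ 4 (mod 9).
  Combine with x ≡ 6 (mod 8): since gcd(9, 8) = 1, we get a unique residue mod 72.
    Write x = 4 + 9·t and substitute into x ≡ 6 (mod 8): 9·t ≡ 6 − 4 = 2 (mod 8).
    Reduce coefficients mod 8: 1·t ≡ 2 (mod 8).
    So t ≡ 2 (mod 8).
    Then x = 4 + 9·2 = 22, valid modulo lcm(9, 8) = 72: x ≡ 22 (mod 72).
  Combine with x ≡ 0 (mod 11): since gcd(72, 11) = 1, we get a unique residue mod 792.
    Write x = 22 + 72·t and substitute into x ≡ 0 (mod 11): 72·t ≡ 0 − 22 = -22 (mod 11).
    Reduce coefficients mod 11: 6·t ≡ 0 (mod 11).
    The inverse of 6 mod 11 is 2 (since 6·2 = 12 = 1·11 + 1), so t ≡ 2·0 = 0 ≡ 0 (mod 11).
    Then x = 22 + 72·0 = 22, valid modulo lcm(72, 11) = 792: x ≡ 22 (mod 792).
Verify: 22 mod 9 = 4 ✓, 22 mod 8 = 6 ✓, 22 mod 11 = 0 ✓.

x ≡ 22 (mod 792).


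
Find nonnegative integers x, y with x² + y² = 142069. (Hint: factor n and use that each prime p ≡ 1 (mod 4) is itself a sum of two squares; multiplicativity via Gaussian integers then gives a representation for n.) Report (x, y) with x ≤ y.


Step 1: Factor n = 142069 = 17 · 61 · 137.
Step 2: Check the mod-4 condition on each prime factor: 17 ≡ 1 (mod 4), exponent 1; 61 ≡ 1 (mod 4), exponent 1; 137 ≡ 1 (mod 4), exponent 1.
All primes ≡ 3 (mod 4) appear to even exponent (or don't appear), so by the two-squares theorem n IS expressible as a sum of two squares.
Step 3: Build a representation. Here n = 17 · 61 · 137 is a product of primes ≡ 1 (mod 4). Each prime p ≡ 1 (mod 4) is itself a sum of two squares; find a² by testing p − a² for a perfect square:
  17: 17 − 1² = 16 = 4² ⇒ 17 = 1² + 4².
  61: 61 − 1² = 60, 61 − 2² = 57, 61 − 3² = 52, 61 − 4² = 45, 61 − 5² = 36 = 6² ⇒ 61 = 5² + 6².
  137: 137 − 1² = 136, 137 − 2² = 133, 137 − 3² = 128, 137 − 4² = 121 = 11² ⇒ 137 = 4² + 11².
  Combine using the Brahmagupta–Fibonacci identity (a² + b²)(c² + d²) = (ac − bd)² + (ad + bc)² = (ac + bd)² + (ad − bc)²:
  17 · 61 = 1037: from (1² + 4²)(5² + 6²), take (1·5 − 4·6, 1·6 + 4·5) = (5 − 24, 6 + 20) = (-19, 26); dropping signs (only squares matter) gives (19, 26); check 19² + 26² = 361 + 676 = 1037 ✓.
  1037 · 137 = 142069: from (19² + 26²)(4² + 11²), take (19·4 − 26·11, 19·11 + 26·4) = (76 − 286, 209 + 104) = (-210, 313); dropping signs (only squares matter) gives (210, 313); check 210² + 313² = 44100 + 97969 = 142069 ✓.
Step 4: Order so x ≤ y and verify: 210² + 313² = 44100 + 97969 = 142069 = n. ✓

n = 142069 = 210² + 313² (one valid representation with x ≤ y).


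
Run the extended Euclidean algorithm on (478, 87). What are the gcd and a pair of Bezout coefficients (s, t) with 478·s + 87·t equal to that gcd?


Euclidean algorithm on (478, 87) — divide until remainder is 0:
  478 = 5 · 87 + 43
  87 = 2 · 43 + 1
  43 = 43 · 1 + 0
gcd(478, 87) = 1.
Track Bezout coefficients alongside the remainders: start with r₀ = 478 = a·1 + b·0 (s = 1, t = 0) and r₁ = 87 = a·0 + b·1 (s = 0, t = 1); each new remainder r_{k+1} = r_{k-1} − q_k·r_k inherits s_{k+1} = s_{k-1} − q_k·s_k, t_{k+1} = t_{k-1} − q_k·t_k, so r_k = a·s_k + b·t_k at every step:
  q = 5: r = 43, s = 1 − 5·0 = 1, t = 0 − 5·1 = -5  (check: 478·1 + 87·(-5) = 43)
  q = 2: r = 1, s = 0 − 2·1 = -2, t = 1 − 2·(-5) = 11  (check: 478·(-2) + 87·11 = 1)
The row with r = 1 (the gcd) gives the Bezout coefficients s = -2, t = 11.
Result: 478 · (-2) + 87 · (11) = 1.

gcd(478, 87) = 1; s = -2, t = 11 (check: 478·(-2) + 87·11 = 1).


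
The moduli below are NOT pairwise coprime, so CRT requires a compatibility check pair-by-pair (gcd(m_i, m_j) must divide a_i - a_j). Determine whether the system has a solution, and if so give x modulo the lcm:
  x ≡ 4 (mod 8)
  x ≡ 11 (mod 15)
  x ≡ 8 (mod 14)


Moduli 8, 15, 14 are not pairwise coprime, so CRT works modulo lcm(m_i) when all pairwise compatibility conditions hold.
Pairwise compatibility: gcd(m_i, m_j) must divide a_i - a_j for every pair.
Merge one congruence at a time:
  Start: x ≡ 4 (mod 8).
  Combine with x ≡ 11 (mod 15): gcd(8, 15) = 1; 11 - 4 = 7, which IS divisible by 1, so compatible.
    Write x = 4 + 8·t and substitute into x ≡ 11 (mod 15): 8·t ≡ 11 − 4 = 7 (mod 15).
    The inverse of 8 mod 15 is 2 (since 8·2 = 16 = 1·15 + 1), so t ≡ 2·7 = 14 ≡ 14 (mod 15).
    Then x = 4 + 8·14 = 116, valid modulo lcm(8, 15) = 120: x ≡ 116 (mod 120).
  Combine with x ≡ 8 (mod 14): gcd(120, 14) = 2; 8 - 116 = -108, which IS divisible by 2, so compatible.
    Write x = 116 + 120·t and substitute into x ≡ 8 (mod 14): 120·t ≡ 8 − 116 = -108 (mod 14).
    Divide the congruence (and modulus) by g = 2: 60·t ≡ -54 (mod 7).
    Reduce coefficients mod 7: 4·t ≡ 2 (mod 7).
    The inverse of 4 mod 7 is 2 (since 4·2 = 8 = 1·7 + 1), so t ≡ 2·2 = 4 ≡ 4 (mod 7).
    Then x = 116 + 120·4 = 596, valid modulo lcm(120, 14) = 840: x ≡ 596 (mod 840).
Verify: 596 mod 8 = 4, 596 mod 15 = 11, 596 mod 14 = 8.

x ≡ 596 (mod 840).


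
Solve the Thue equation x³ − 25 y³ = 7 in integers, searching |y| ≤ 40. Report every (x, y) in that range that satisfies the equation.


The equation is x³ - 25y³ = 7. For fixed y, x³ = 25·y³ + 7, so a solution requires the RHS to be a perfect cube.
Strategy: iterate y from -40 to 40, compute RHS = 25·y³ + 7, and check whether it is a (positive or negative) perfect cube.
Check small values of y:
  y = 0: RHS = 7 is not a perfect cube.
  y = 1: RHS = 32 is not a perfect cube.
  y = -1: RHS = -18 is not a perfect cube.
  y = 2: RHS = 207 is not a perfect cube.
  y = -2: RHS = -193 is not a perfect cube.
  y = 3: RHS = 682 is not a perfect cube.
  y = -3: RHS = -668 is not a perfect cube.
Continuing the search up to |y| = 40 finds no solutions either.
No (x, y) in the scanned range satisfies the equation.

No integer solutions with |y| ≤ 40.


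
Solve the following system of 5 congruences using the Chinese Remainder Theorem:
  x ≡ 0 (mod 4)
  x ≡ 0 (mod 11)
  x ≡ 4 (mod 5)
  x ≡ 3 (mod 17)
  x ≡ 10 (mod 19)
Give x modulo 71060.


Product of moduli M = 4 · 11 · 5 · 17 · 19 = 71060.
Merge one congruence at a time:
  Start: x ≡ 0 (mod 4).
  Combine with x ≡ 0 (mod 11); new modulus lcm = 44.
    Write x = 0 + 4·t and substitute into x ≡ 0 (mod 11): 4·t ≡ 0 − 0 = 0 (mod 11).
    The inverse of 4 mod 11 is 3 (since 4·3 = 12 = 1·11 + 1), so t ≡ 3·0 = 0 ≡ 0 (mod 11).
    Then x = 0 + 4·0 = 0, valid modulo lcm(4, 11) = 44: x ≡ 0 (mod 44).
  Combine with x ≡ 4 (mod 5); new modulus lcm = 220.
    Write x = 0 + 44·t and substitute into x ≡ 4 (mod 5): 44·t ≡ 4 − 0 = 4 (mod 5).
    Reduce coefficients mod 5: 4·t ≡ 4 (mod 5).
    The inverse of 4 mod 5 is 4 (since 4·4 = 16 = 3·5 + 1), so t ≡ 4·4 = 16 ≡ 1 (mod 5).
    Then x = 0 + 44·1 = 44, valid modulo lcm(44, 5) = 220: x ≡ 44 (mod 220).
  Combine with x ≡ 3 (mod 17); new modulus lcm = 3740.
    Write x = 44 + 220·t and substitute into x ≡ 3 (mod 17): 220·t ≡ 3 − 44 = -41 (mod 17).
    Reduce coefficients mod 17: 16·t ≡ 10 (mod 17).
    The inverse of 16 mod 17 is 16 (since 16·16 = 256 = 15·17 + 1), so t ≡ 16·10 = 160 ≡ 7 (mod 17).
    Then x = 44 + 220·7 = 1584, valid modulo lcm(220, 17) = 3740: x ≡ 1584 (mod 3740).
  Combine with x ≡ 10 (mod 19); new modulus lcm = 71060.
    Write x = 1584 + 3740·t and substitute into x ≡ 10 (mod 19): 3740·t ≡ 10 − 1584 = -1574 (mod 19).
    Reduce coefficients mod 19: 16·t ≡ 3 (mod 19).
    The inverse of 16 mod 19 is 6 (since 16·6 = 96 = 5·19 + 1), so t ≡ 6·3 = 18 ≡ 18 (mod 19).
    Then x = 1584 + 3740·18 = 68904, valid modulo lcm(3740, 19) = 71060: x ≡ 68904 (mod 71060).
Verify against each original: 68904 mod 4 = 0, 68904 mod 11 = 0, 68904 mod 5 = 4, 68904 mod 17 = 3, 68904 mod 19 = 10.

x ≡ 68904 (mod 71060).


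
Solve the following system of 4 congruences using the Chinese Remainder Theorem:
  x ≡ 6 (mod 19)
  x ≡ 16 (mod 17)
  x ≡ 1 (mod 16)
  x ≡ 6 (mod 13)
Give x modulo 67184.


Product of moduli M = 19 · 17 · 16 · 13 = 67184.
Merge one congruence at a time:
  Start: x ≡ 6 (mod 19).
  Combine with x ≡ 16 (mod 17); new modulus lcm = 323.
    Write x = 6 + 19·t and substitute into x ≡ 16 (mod 17): 19·t ≡ 16 − 6 = 10 (mod 17).
    Reduce coefficients mod 17: 2·t ≡ 10 (mod 17).
    The inverse of 2 mod 17 is 9 (since 2·9 = 18 = 1·17 + 1), so t ≡ 9·10 = 90 ≡ 5 (mod 17).
    Then x = 6 + 19·5 = 101, valid modulo lcm(19, 17) = 323: x ≡ 101 (mod 323).
  Combine with x ≡ 1 (mod 16); new modulus lcm = 5168.
    Write x = 101 + 323·t and substitute into x ≡ 1 (mod 16): 323·t ≡ 1 − 101 = -100 (mod 16).
    Reduce coefficients mod 16: 3·t ≡ 12 (mod 16).
    The inverse of 3 mod 16 is 11 (since 3·11 = 33 = 2·16 + 1), so t ≡ 11·12 = 132 ≡ 4 (mod 16).
    Then x = 101 + 323·4 = 1393, valid modulo lcm(323, 16) = 5168: x ≡ 1393 (mod 5168).
  Combine with x ≡ 6 (mod 13); new modulus lcm = 67184.
    Write x = 1393 + 5168·t and substitute into x ≡ 6 (mod 13): 5168·t ≡ 6 − 1393 = -1387 (mod 13).
    Reduce coefficients mod 13: 7·t ≡ 4 (mod 13).
    The inverse of 7 mod 13 is 2 (since 7·2 = 14 = 1·13 + 1), so t ≡ 2·4 = 8 ≡ 8 (mod 13).
    Then x = 1393 + 5168·8 = 42737, valid modulo lcm(5168, 13) = 67184: x ≡ 42737 (mod 67184).
Verify against each original: 42737 mod 19 = 6, 42737 mod 17 = 16, 42737 mod 16 = 1, 42737 mod 13 = 6.

x ≡ 42737 (mod 67184).


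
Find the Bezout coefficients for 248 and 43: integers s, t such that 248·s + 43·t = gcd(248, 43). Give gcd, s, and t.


Euclidean algorithm on (248, 43) — divide until remainder is 0:
  248 = 5 · 43 + 33
  43 = 1 · 33 + 10
  33 = 3 · 10 + 3
  10 = 3 · 3 + 1
  3 = 3 · 1 + 0
gcd(248, 43) = 1.
Track Bezout coefficients alongside the remainders: start with r₀ = 248 = a·1 + b·0 (s = 1, t = 0) and r₁ = 43 = a·0 + b·1 (s = 0, t = 1); each new remainder r_{k+1} = r_{k-1} − q_k·r_k inherits s_{k+1} = s_{k-1} − q_k·s_k, t_{k+1} = t_{k-1} − q_k·t_k, so r_k = a·s_k + b·t_k at every step:
  q = 5: r = 33, s = 1 − 5·0 = 1, t = 0 − 5·1 = -5  (check: 248·1 + 43·(-5) = 33)
  q = 1: r = 10, s = 0 − 1·1 = -1, t = 1 − 1·(-5) = 6  (check: 248·(-1) + 43·6 = 10)
  q = 3: r = 3, s = 1 − 3·(-1) = 4, t = -5 − 3·6 = -23  (check: 248·4 + 43·(-23) = 3)
  q = 3: r = 1, s = -1 − 3·4 = -13, t = 6 − 3·(-23) = 75  (check: 248·(-13) + 43·75 = 1)
The row with r = 1 (the gcd) gives the Bezout coefficients s = -13, t = 75.
Result: 248 · (-13) + 43 · (75) = 1.

gcd(248, 43) = 1; s = -13, t = 75 (check: 248·(-13) + 43·75 = 1).


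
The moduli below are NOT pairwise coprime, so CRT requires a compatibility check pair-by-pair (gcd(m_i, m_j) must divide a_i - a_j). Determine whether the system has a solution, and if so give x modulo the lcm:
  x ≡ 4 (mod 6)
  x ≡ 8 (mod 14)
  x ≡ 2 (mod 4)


Moduli 6, 14, 4 are not pairwise coprime, so CRT works modulo lcm(m_i) when all pairwise compatibility conditions hold.
Pairwise compatibility: gcd(m_i, m_j) must divide a_i - a_j for every pair.
Merge one congruence at a time:
  Start: x ≡ 4 (mod 6).
  Combine with x ≡ 8 (mod 14): gcd(6, 14) = 2; 8 - 4 = 4, which IS divisible by 2, so compatible.
    Write x = 4 + 6·t and substitute into x ≡ 8 (mod 14): 6·t ≡ 8 − 4 = 4 (mod 14).
    Divide the congruence (and modulus) by g = 2: 3·t ≡ 2 (mod 7).
    The inverse of 3 mod 7 is 5 (since 3·5 = 15 = 2·7 + 1), so t ≡ 5·2 = 10 ≡ 3 (mod 7).
    Then x = 4 + 6·3 = 22, valid modulo lcm(6, 14) = 42: x ≡ 22 (mod 42).
  Combine with x ≡ 2 (mod 4): gcd(42, 4) = 2; 2 - 22 = -20, which IS divisible by 2, so compatible.
    Write x = 22 + 42·t and substitute into x ≡ 2 (mod 4): 42·t ≡ 2 − 22 = -20 (mod 4).
    Divide the congruence (and modulus) by g = 2: 21·t ≡ -10 (mod 2).
    Reduce coefficients mod 2: 1·t ≡ 0 (mod 2).
    So t ≡ 0 (mod 2).
    Then x = 22 + 42·0 = 22, valid modulo lcm(42, 4) = 84: x ≡ 22 (mod 84).
Verify: 22 mod 6 = 4, 22 mod 14 = 8, 22 mod 4 = 2.

x ≡ 22 (mod 84).


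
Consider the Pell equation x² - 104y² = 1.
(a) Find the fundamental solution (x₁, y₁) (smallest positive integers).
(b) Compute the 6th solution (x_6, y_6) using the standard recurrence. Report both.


Step 1: Find the fundamental solution (x₁, y₁) of x² - 104y² = 1.
  Expand √104 as a continued fraction. a₀ = ⌊√104⌋ = 10; iterate m_{k+1} = d_k·a_k − m_k, d_{k+1} = (104 − m_{k+1}²)/d_k, a_{k+1} = ⌊(a₀ + m_{k+1})/d_{k+1}⌋ (starting m₀ = 0, d₀ = 1), with convergents p_k = a_k·p_{k-1} + p_{k-2}, q_k = a_k·q_{k-1} + q_{k-2} (p₋₁ = 1, q₋₁ = 0):
  k = 0: a₀ = 10; p₀/q₀ = 10/1; p₀² − 104·q₀² = 100 − 104 = -4.
  k = 1: m = 10, d = 4, a = ⌊(10 + 10)/4⌋ = 5; p/q = (5·10 + 1)/(5·1 + 0) = 51/5; p² − 104·q² = 2601 − 2600 = 1.
  The first convergent with p² − 104·q² = 1 gives the fundamental solution (x₁, y₁) = (51, 5).
Step 2: Apply the recurrence (x_{n+1}, y_{n+1}) = (x₁x_n + 104y₁y_n, x₁y_n + y₁x_n) repeatedly.
  From (x_1, y_1) = (51, 5): x_2 = 51·51 + 104·5·5 = 5201; y_2 = 51·5 + 5·51 = 510.
  From (x_2, y_2) = (5201, 510): x_3 = 51·5201 + 104·5·510 = 530451; y_3 = 51·510 + 5·5201 = 52015.
  From (x_3, y_3) = (530451, 52015): x_4 = 51·530451 + 104·5·52015 = 54100801; y_4 = 51·52015 + 5·530451 = 5305020.
  From (x_4, y_4) = (54100801, 5305020): x_5 = 51·54100801 + 104·5·5305020 = 5517751251; y_5 = 51·5305020 + 5·54100801 = 541060025.
  From (x_5, y_5) = (5517751251, 541060025): x_6 = 51·5517751251 + 104·5·541060025 = 562756526801; y_6 = 51·541060025 + 5·5517751251 = 55182817530.
Step 3: Verify x_6² - 104·y_6² = 316694908457124631293601 - 316694908457124631293600 = 1 (should be 1). ✓

(x_1, y_1) = (51, 5); (x_6, y_6) = (562756526801, 55182817530).


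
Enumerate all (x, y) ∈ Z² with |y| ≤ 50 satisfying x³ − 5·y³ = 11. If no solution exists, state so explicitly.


The equation is x³ - 5y³ = 11. For fixed y, x³ = 5·y³ + 11, so a solution requires the RHS to be a perfect cube.
Strategy: iterate y from -50 to 50, compute RHS = 5·y³ + 11, and check whether it is a (positive or negative) perfect cube.
Check small values of y:
  y = 0: RHS = 11 is not a perfect cube.
  y = 1: RHS = 16 is not a perfect cube.
  y = -1: RHS = 6 is not a perfect cube.
  y = 2: RHS = 51 is not a perfect cube.
  y = -2: RHS = -29 is not a perfect cube.
  y = 3: RHS = 146 is not a perfect cube.
  y = -3: RHS = -124 is not a perfect cube.
Continuing the search up to |y| = 50 finds no solutions either.
No (x, y) in the scanned range satisfies the equation.

No integer solutions with |y| ≤ 50.


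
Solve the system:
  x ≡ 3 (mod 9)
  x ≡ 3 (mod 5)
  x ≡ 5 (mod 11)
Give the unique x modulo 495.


Moduli 9, 5, 11 are pairwise coprime; by CRT there is a unique solution modulo M = 9 · 5 · 11 = 495.
Solve pairwise, accumulating the modulus:
  Start with x ≡ 3 (mod 9).
  Combine with x ≡ 3 (mod 5): since gcd(9, 5) = 1, we get a unique residue mod 45.
    Write x = 3 + 9·t and substitute into x ≡ 3 (mod 5): 9·t ≡ 3 − 3 = 0 (mod 5).
    Reduce coefficients mod 5: 4·t ≡ 0 (mod 5).
    The inverse of 4 mod 5 is 4 (since 4·4 = 16 = 3·5 + 1), so t ≡ 4·0 = 0 ≡ 0 (mod 5).
    Then x = 3 + 9·0 = 3, valid modulo lcm(9, 5) = 45: x ≡ 3 (mod 45).
  Combine with x ≡ 5 (mod 11): since gcd(45, 11) = 1, we get a unique residue mod 495.
    Write x = 3 + 45·t and substitute into x ≡ 5 (mod 11): 45·t ≡ 5 − 3 = 2 (mod 11).
    Reduce coefficients mod 11: 1·t ≡ 2 (mod 11).
    So t ≡ 2 (mod 11).
    Then x = 3 + 45·2 = 93, valid modulo lcm(45, 11) = 495: x ≡ 93 (mod 495).
Verify: 93 mod 9 = 3 ✓, 93 mod 5 = 3 ✓, 93 mod 11 = 5 ✓.

x ≡ 93 (mod 495).


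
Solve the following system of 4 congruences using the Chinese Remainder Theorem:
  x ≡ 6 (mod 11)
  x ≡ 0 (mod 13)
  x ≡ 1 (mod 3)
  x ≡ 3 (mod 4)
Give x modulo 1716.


Product of moduli M = 11 · 13 · 3 · 4 = 1716.
Merge one congruence at a time:
  Start: x ≡ 6 (mod 11).
  Combine with x ≡ 0 (mod 13); new modulus lcm = 143.
    Write x = 6 + 11·t and substitute into x ≡ 0 (mod 13): 11·t ≡ 0 − 6 = -6 (mod 13).
    Reduce coefficients mod 13: 11·t ≡ 7 (mod 13).
    The inverse of 11 mod 13 is 6 (since 11·6 = 66 = 5·13 + 1), so t ≡ 6·7 = 42 ≡ 3 (mod 13).
    Then x = 6 + 11·3 = 39, valid modulo lcm(11, 13) = 143: x ≡ 39 (mod 143).
  Combine with x ≡ 1 (mod 3); new modulus lcm = 429.
    Write x = 39 + 143·t and substitute into x ≡ 1 (mod 3): 143·t ≡ 1 − 39 = -38 (mod 3).
    Reduce coefficients mod 3: 2·t ≡ 1 (mod 3).
    The inverse of 2 mod 3 is 2 (since 2·2 = 4 = 1·3 + 1), so t ≡ 2·1 = 2 ≡ 2 (mod 3).
    Then x = 39 + 143·2 = 325, valid modulo lcm(143, 3) = 429: x ≡ 325 (mod 429).
  Combine with x ≡ 3 (mod 4); new modulus lcm = 1716.
    Write x = 325 + 429·t and substitute into x ≡ 3 (mod 4): 429·t ≡ 3 − 325 = -322 (mod 4).
    Reduce coefficients mod 4: 1·t ≡ 2 (mod 4).
    So t ≡ 2 (mod 4).
    Then x = 325 + 429·2 = 1183, valid modulo lcm(429, 4) = 1716: x ≡ 1183 (mod 1716).
Verify against each original: 1183 mod 11 = 6, 1183 mod 13 = 0, 1183 mod 3 = 1, 1183 mod 4 = 3.

x ≡ 1183 (mod 1716).


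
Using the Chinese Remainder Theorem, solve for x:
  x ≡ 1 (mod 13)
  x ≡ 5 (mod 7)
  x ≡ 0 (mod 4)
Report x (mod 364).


Moduli 13, 7, 4 are pairwise coprime; by CRT there is a unique solution modulo M = 13 · 7 · 4 = 364.
Solve pairwise, accumulating the modulus:
  Start with x ≡ 1 (mod 13).
  Combine with x ≡ 5 (mod 7): since gcd(13, 7) = 1, we get a unique residue mod 91.
    Write x = 1 + 13·t and substitute into x ≡ 5 (mod 7): 13·t ≡ 5 − 1 = 4 (mod 7).
    Reduce coefficients mod 7: 6·t ≡ 4 (mod 7).
    The inverse of 6 mod 7 is 6 (since 6·6 = 36 = 5·7 + 1), so t ≡ 6·4 = 24 ≡ 3 (mod 7).
    Then x = 1 + 13·3 = 40, valid modulo lcm(13, 7) = 91: x ≡ 40 (mod 91).
  Combine with x ≡ 0 (mod 4): since gcd(91, 4) = 1, we get a unique residue mod 364.
    Write x = 40 + 91·t and substitute into x ≡ 0 (mod 4): 91·t ≡ 0 − 40 = -40 (mod 4).
    Reduce coefficients mod 4: 3·t ≡ 0 (mod 4).
    The inverse of 3 mod 4 is 3 (since 3·3 = 9 = 2·4 + 1), so t ≡ 3·0 = 0 ≡ 0 (mod 4).
    Then x = 40 + 91·0 = 40, valid modulo lcm(91, 4) = 364: x ≡ 40 (mod 364).
Verify: 40 mod 13 = 1 ✓, 40 mod 7 = 5 ✓, 40 mod 4 = 0 ✓.

x ≡ 40 (mod 364).


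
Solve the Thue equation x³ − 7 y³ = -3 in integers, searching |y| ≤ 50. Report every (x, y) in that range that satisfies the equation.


The equation is x³ - 7y³ = -3. For fixed y, x³ = 7·y³ − 3, so a solution requires the RHS to be a perfect cube.
Strategy: iterate y from -50 to 50, compute RHS = 7·y³ − 3, and check whether it is a (positive or negative) perfect cube.
Check small values of y:
  y = 0: RHS = -3 is not a perfect cube.
  y = 1: RHS = 4 is not a perfect cube.
  y = -1: RHS = -10 is not a perfect cube.
  y = 2: RHS = 53 is not a perfect cube.
  y = -2: RHS = -59 is not a perfect cube.
  y = 3: RHS = 186 is not a perfect cube.
  y = -3: RHS = -192 is not a perfect cube.
Continuing the search up to |y| = 50 finds no solutions either.
No (x, y) in the scanned range satisfies the equation.

No integer solutions with |y| ≤ 50.


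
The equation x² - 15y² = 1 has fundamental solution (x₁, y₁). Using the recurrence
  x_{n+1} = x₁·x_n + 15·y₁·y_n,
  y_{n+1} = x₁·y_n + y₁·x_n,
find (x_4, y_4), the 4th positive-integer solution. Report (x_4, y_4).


Step 1: Find the fundamental solution (x₁, y₁) of x² - 15y² = 1.
  Expand √15 as a continued fraction. a₀ = ⌊√15⌋ = 3; iterate m_{k+1} = d_k·a_k − m_k, d_{k+1} = (15 − m_{k+1}²)/d_k, a_{k+1} = ⌊(a₀ + m_{k+1})/d_{k+1}⌋ (starting m₀ = 0, d₀ = 1), with convergents p_k = a_k·p_{k-1} + p_{k-2}, q_k = a_k·q_{k-1} + q_{k-2} (p₋₁ = 1, q₋₁ = 0):
  k = 0: a₀ = 3; p₀/q₀ = 3/1; p₀² − 15·q₀² = 9 − 15 = -6.
  k = 1: m = 3, d = 6, a = ⌊(3 + 3)/6⌋ = 1; p/q = (1·3 + 1)/(1·1 + 0) = 4/1; p² − 15·q² = 16 − 15 = 1.
  The first convergent with p² − 15·q² = 1 gives the fundamental solution (x₁, y₁) = (4, 1).
Step 2: Apply the recurrence (x_{n+1}, y_{n+1}) = (x₁x_n + 15y₁y_n, x₁y_n + y₁x_n) repeatedly.
  From (x_1, y_1) = (4, 1): x_2 = 4·4 + 15·1·1 = 31; y_2 = 4·1 + 1·4 = 8.
  From (x_2, y_2) = (31, 8): x_3 = 4·31 + 15·1·8 = 244; y_3 = 4·8 + 1·31 = 63.
  From (x_3, y_3) = (244, 63): x_4 = 4·244 + 15·1·63 = 1921; y_4 = 4·63 + 1·244 = 496.
Step 3: Verify x_4² - 15·y_4² = 3690241 - 3690240 = 1 (should be 1). ✓

(x_1, y_1) = (4, 1); (x_4, y_4) = (1921, 496).


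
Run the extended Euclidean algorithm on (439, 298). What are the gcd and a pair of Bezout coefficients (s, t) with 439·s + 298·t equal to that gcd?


Euclidean algorithm on (439, 298) — divide until remainder is 0:
  439 = 1 · 298 + 141
  298 = 2 · 141 + 16
  141 = 8 · 16 + 13
  16 = 1 · 13 + 3
  13 = 4 · 3 + 1
  3 = 3 · 1 + 0
gcd(439, 298) = 1.
Track Bezout coefficients alongside the remainders: start with r₀ = 439 = a·1 + b·0 (s = 1, t = 0) and r₁ = 298 = a·0 + b·1 (s = 0, t = 1); each new remainder r_{k+1} = r_{k-1} − q_k·r_k inherits s_{k+1} = s_{k-1} − q_k·s_k, t_{k+1} = t_{k-1} − q_k·t_k, so r_k = a·s_k + b·t_k at every step:
  q = 1: r = 141, s = 1 − 1·0 = 1, t = 0 − 1·1 = -1  (check: 439·1 + 298·(-1) = 141)
  q = 2: r = 16, s = 0 − 2·1 = -2, t = 1 − 2·(-1) = 3  (check: 439·(-2) + 298·3 = 16)
  q = 8: r = 13, s = 1 − 8·(-2) = 17, t = -1 − 8·3 = -25  (check: 439·17 + 298·(-25) = 13)
  q = 1: r = 3, s = -2 − 1·17 = -19, t = 3 − 1·(-25) = 28  (check: 439·(-19) + 298·28 = 3)
  q = 4: r = 1, s = 17 − 4·(-19) = 93, t = -25 − 4·28 = -137  (check: 439·93 + 298·(-137) = 1)
The row with r = 1 (the gcd) gives the Bezout coefficients s = 93, t = -137.
Result: 439 · (93) + 298 · (-137) = 1.

gcd(439, 298) = 1; s = 93, t = -137 (check: 439·93 + 298·(-137) = 1).


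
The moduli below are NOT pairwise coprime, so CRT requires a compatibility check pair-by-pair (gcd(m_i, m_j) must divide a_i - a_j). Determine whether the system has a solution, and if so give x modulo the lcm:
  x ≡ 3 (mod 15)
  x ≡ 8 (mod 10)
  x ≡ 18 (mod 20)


Moduli 15, 10, 20 are not pairwise coprime, so CRT works modulo lcm(m_i) when all pairwise compatibility conditions hold.
Pairwise compatibility: gcd(m_i, m_j) must divide a_i - a_j for every pair.
Merge one congruence at a time:
  Start: x ≡ 3 (mod 15).
  Combine with x ≡ 8 (mod 10): gcd(15, 10) = 5; 8 - 3 = 5, which IS divisible by 5, so compatible.
    Write x = 3 + 15·t and substitute into x ≡ 8 (mod 10): 15·t ≡ 8 − 3 = 5 (mod 10).
    Divide the congruence (and modulus) by g = 5: 3·t ≡ 1 (mod 2).
    Reduce coefficients mod 2: 1·t ≡ 1 (mod 2).
    So t ≡ 1 (mod 2).
    Then x = 3 + 15·1 = 18, valid modulo lcm(15, 10) = 30: x ≡ 18 (mod 30).
  Combine with x ≡ 18 (mod 20): gcd(30, 20) = 10; 18 - 18 = 0, which IS divisible by 10, so compatible.
    Write x = 18 + 30·t and substitute into x ≡ 18 (mod 20): 30·t ≡ 18 − 18 = 0 (mod 20).
    Divide the congruence (and modulus) by g = 10: 3·t ≡ 0 (mod 2).
    Reduce coefficients mod 2: 1·t ≡ 0 (mod 2).
    So t ≡ 0 (mod 2).
    Then x = 18 + 30·0 = 18, valid modulo lcm(30, 20) = 60: x ≡ 18 (mod 60).
Verify: 18 mod 15 = 3, 18 mod 10 = 8, 18 mod 20 = 18.

x ≡ 18 (mod 60).


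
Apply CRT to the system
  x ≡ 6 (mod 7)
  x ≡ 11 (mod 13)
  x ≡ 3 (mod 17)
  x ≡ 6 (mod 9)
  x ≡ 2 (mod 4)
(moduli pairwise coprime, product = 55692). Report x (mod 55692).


Product of moduli M = 7 · 13 · 17 · 9 · 4 = 55692.
Merge one congruence at a time:
  Start: x ≡ 6 (mod 7).
  Combine with x ≡ 11 (mod 13); new modulus lcm = 91.
    Write x = 6 + 7·t and substitute into x ≡ 11 (mod 13): 7·t ≡ 11 − 6 = 5 (mod 13).
    The inverse of 7 mod 13 is 2 (since 7·2 = 14 = 1·13 + 1), so t ≡ 2·5 = 10 ≡ 10 (mod 13).
    Then x = 6 + 7·10 = 76, valid modulo lcm(7, 13) = 91: x ≡ 76 (mod 91).
  Combine with x ≡ 3 (mod 17); new modulus lcm = 1547.
    Write x = 76 + 91·t and substitute into x ≡ 3 (mod 17): 91·t ≡ 3 − 76 = -73 (mod 17).
    Reduce coefficients mod 17: 6·t ≡ 12 (mod 17).
    The inverse of 6 mod 17 is 3 (since 6·3 = 18 = 1·17 + 1), so t ≡ 3·12 = 36 ≡ 2 (mod 17).
    Then x = 76 + 91·2 = 258, valid modulo lcm(91, 17) = 1547: x ≡ 258 (mod 1547).
  Combine with x ≡ 6 (mod 9); new modulus lcm = 13923.
    Write x = 258 + 1547·t and substitute into x ≡ 6 (mod 9): 1547·t ≡ 6 − 258 = -252 (mod 9).
    Reduce coefficients mod 9: 8·t ≡ 0 (mod 9).
    The inverse of 8 mod 9 is 8 (since 8·8 = 64 = 7·9 + 1), so t ≡ 8·0 = 0 ≡ 0 (mod 9).
    Then x = 258 + 1547·0 = 258, valid modulo lcm(1547, 9) = 13923: x ≡ 258 (mod 13923).
  Combine with x ≡ 2 (mod 4); new modulus lcm = 55692.
    Write x = 258 + 13923·t and substitute into x ≡ 2 (mod 4): 13923·t ≡ 2 − 258 = -256 (mod 4).
    Reduce coefficients mod 4: 3·t ≡ 0 (mod 4).
    The inverse of 3 mod 4 is 3 (since 3·3 = 9 = 2·4 + 1), so t ≡ 3·0 = 0 ≡ 0 (mod 4).
    Then x = 258 + 13923·0 = 258, valid modulo lcm(13923, 4) = 55692: x ≡ 258 (mod 55692).
Verify against each original: 258 mod 7 = 6, 258 mod 13 = 11, 258 mod 17 = 3, 258 mod 9 = 6, 258 mod 4 = 2.

x ≡ 258 (mod 55692).


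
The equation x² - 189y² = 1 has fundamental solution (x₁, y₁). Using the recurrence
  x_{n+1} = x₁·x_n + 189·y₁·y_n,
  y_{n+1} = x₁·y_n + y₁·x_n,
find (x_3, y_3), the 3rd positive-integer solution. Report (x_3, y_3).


Step 1: Find the fundamental solution (x₁, y₁) of x² - 189y² = 1.
  Expand √189 as a continued fraction. a₀ = ⌊√189⌋ = 13; iterate m_{k+1} = d_k·a_k − m_k, d_{k+1} = (189 − m_{k+1}²)/d_k, a_{k+1} = ⌊(a₀ + m_{k+1})/d_{k+1}⌋ (starting m₀ = 0, d₀ = 1), with convergents p_k = a_k·p_{k-1} + p_{k-2}, q_k = a_k·q_{k-1} + q_{k-2} (p₋₁ = 1, q₋₁ = 0):
  k = 0: a₀ = 13; p₀/q₀ = 13/1; p₀² − 189·q₀² = 169 − 189 = -20.
  k = 1: m = 13, d = 20, a = ⌊(13 + 13)/20⌋ = 1; p/q = (1·13 + 1)/(1·1 + 0) = 14/1; p² − 189·q² = 196 − 189 = 7.
  k = 2: m = 7, d = 7, a = ⌊(13 + 7)/7⌋ = 2; p/q = (2·14 + 13)/(2·1 + 1) = 41/3; p² − 189·q² = 1681 − 1701 = -20.
  k = 3: m = 7, d = 20, a = ⌊(13 + 7)/20⌋ = 1; p/q = (1·41 + 14)/(1·3 + 1) = 55/4; p² − 189·q² = 3025 − 3024 = 1.
  The first convergent with p² − 189·q² = 1 gives the fundamental solution (x₁, y₁) = (55, 4).
Step 2: Apply the recurrence (x_{n+1}, y_{n+1}) = (x₁x_n + 189y₁y_n, x₁y_n + y₁x_n) repeatedly.
  From (x_1, y_1) = (55, 4): x_2 = 55·55 + 189·4·4 = 6049; y_2 = 55·4 + 4·55 = 440.
  From (x_2, y_2) = (6049, 440): x_3 = 55·6049 + 189·4·440 = 665335; y_3 = 55·440 + 4·6049 = 48396.
Step 3: Verify x_3² - 189·y_3² = 442670662225 - 442670662224 = 1 (should be 1). ✓

(x_1, y_1) = (55, 4); (x_3, y_3) = (665335, 48396).


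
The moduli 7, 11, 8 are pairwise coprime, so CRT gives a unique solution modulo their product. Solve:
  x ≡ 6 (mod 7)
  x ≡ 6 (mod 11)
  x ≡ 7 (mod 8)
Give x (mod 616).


Moduli 7, 11, 8 are pairwise coprime; by CRT there is a unique solution modulo M = 7 · 11 · 8 = 616.
Solve pairwise, accumulating the modulus:
  Start with x ≡ 6 (mod 7).
  Combine with x ≡ 6 (mod 11): since gcd(7, 11) = 1, we get a unique residue mod 77.
    Write x = 6 + 7·t and substitute into x ≡ 6 (mod 11): 7·t ≡ 6 − 6 = 0 (mod 11).
    The inverse of 7 mod 11 is 8 (since 7·8 = 56 = 5·11 + 1), so t ≡ 8·0 = 0 ≡ 0 (mod 11).
    Then x = 6 + 7·0 = 6, valid modulo lcm(7, 11) = 77: x ≡ 6 (mod 77).
  Combine with x ≡ 7 (mod 8): since gcd(77, 8) = 1, we get a unique residue mod 616.
    Write x = 6 + 77·t and substitute into x ≡ 7 (mod 8): 77·t ≡ 7 − 6 = 1 (mod 8).
    Reduce coefficients mod 8: 5·t ≡ 1 (mod 8).
    The inverse of 5 mod 8 is 5 (since 5·5 = 25 = 3·8 + 1), so t ≡ 5·1 = 5 ≡ 5 (mod 8).
    Then x = 6 + 77·5 = 391, valid modulo lcm(77, 8) = 616: x ≡ 391 (mod 616).
Verify: 391 mod 7 = 6 ✓, 391 mod 11 = 6 ✓, 391 mod 8 = 7 ✓.

x ≡ 391 (mod 616).


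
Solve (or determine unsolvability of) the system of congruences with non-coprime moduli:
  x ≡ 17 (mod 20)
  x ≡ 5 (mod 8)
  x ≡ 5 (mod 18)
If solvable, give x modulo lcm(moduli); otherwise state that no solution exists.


Moduli 20, 8, 18 are not pairwise coprime, so CRT works modulo lcm(m_i) when all pairwise compatibility conditions hold.
Pairwise compatibility: gcd(m_i, m_j) must divide a_i - a_j for every pair.
Merge one congruence at a time:
  Start: x ≡ 17 (mod 20).
  Combine with x ≡ 5 (mod 8): gcd(20, 8) = 4; 5 - 17 = -12, which IS divisible by 4, so compatible.
    Write x = 17 + 20·t and substitute into x ≡ 5 (mod 8): 20·t ≡ 5 − 17 = -12 (mod 8).
    Divide the congruence (and modulus) by g = 4: 5·t ≡ -3 (mod 2).
    Reduce coefficients mod 2: 1·t ≡ 1 (mod 2).
    So t ≡ 1 (mod 2).
    Then x = 17 + 20·1 = 37, valid modulo lcm(20, 8) = 40: x ≡ 37 (mod 40).
  Combine with x ≡ 5 (mod 18): gcd(40, 18) = 2; 5 - 37 = -32, which IS divisible by 2, so compatible.
    Write x = 37 + 40·t and substitute into x ≡ 5 (mod 18): 40·t ≡ 5 − 37 = -32 (mod 18).
    Divide the congruence (and modulus) by g = 2: 20·t ≡ -16 (mod 9).
    Reduce coefficients mod 9: 2·t ≡ 2 (mod 9).
    The inverse of 2 mod 9 is 5 (since 2·5 = 10 = 1·9 + 1), so t ≡ 5·2 = 10 ≡ 1 (mod 9).
    Then x = 37 + 40·1 = 77, valid modulo lcm(40, 18) = 360: x ≡ 77 (mod 360).
Verify: 77 mod 20 = 17, 77 mod 8 = 5, 77 mod 18 = 5.

x ≡ 77 (mod 360).


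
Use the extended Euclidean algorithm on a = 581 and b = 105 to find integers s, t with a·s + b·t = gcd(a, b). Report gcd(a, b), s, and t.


Euclidean algorithm on (581, 105) — divide until remainder is 0:
  581 = 5 · 105 + 56
  105 = 1 · 56 + 49
  56 = 1 · 49 + 7
  49 = 7 · 7 + 0
gcd(581, 105) = 7.
Track Bezout coefficients alongside the remainders: start with r₀ = 581 = a·1 + b·0 (s = 1, t = 0) and r₁ = 105 = a·0 + b·1 (s = 0, t = 1); each new remainder r_{k+1} = r_{k-1} − q_k·r_k inherits s_{k+1} = s_{k-1} − q_k·s_k, t_{k+1} = t_{k-1} − q_k·t_k, so r_k = a·s_k + b·t_k at every step:
  q = 5: r = 56, s = 1 − 5·0 = 1, t = 0 − 5·1 = -5  (check: 581·1 + 105·(-5) = 56)
  q = 1: r = 49, s = 0 − 1·1 = -1, t = 1 − 1·(-5) = 6  (check: 581·(-1) + 105·6 = 49)
  q = 1: r = 7, s = 1 − 1·(-1) = 2, t = -5 − 1·6 = -11  (check: 581·2 + 105·(-11) = 7)
The row with r = 7 (the gcd) gives the Bezout coefficients s = 2, t = -11.
Result: 581 · (2) + 105 · (-11) = 7.

gcd(581, 105) = 7; s = 2, t = -11 (check: 581·2 + 105·(-11) = 7).
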